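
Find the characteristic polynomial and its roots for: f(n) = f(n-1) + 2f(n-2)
Substitute f(n) = rⁿ and divide through by rⁿ⁻²: r² - r - 2 = 0
Factor: (r - 2)(r + 1) = 0, so r = 2, -1.
General solution: f(n) = A·2ⁿ + B·(-1)ⁿ

Characteristic: r² - r - 2 = 0, Roots: r = 2, -1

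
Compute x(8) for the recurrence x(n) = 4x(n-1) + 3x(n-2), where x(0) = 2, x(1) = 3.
Computing the sequence terms:
2, 3, 18, 81, 378, 1755, 8154, 37881, 175986

175986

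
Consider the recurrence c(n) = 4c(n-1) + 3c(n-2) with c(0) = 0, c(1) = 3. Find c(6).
Computing the sequence terms:
0, 3, 12, 57, 264, 1227, 5700

5700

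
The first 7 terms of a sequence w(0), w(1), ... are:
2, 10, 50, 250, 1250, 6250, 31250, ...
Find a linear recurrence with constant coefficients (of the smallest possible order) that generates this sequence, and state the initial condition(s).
Look for the lowest-order linear relation among consecutive terms.
Observation: each term is 5× the previous.
Check at n=2: 5·10 = 50. ✓

w(n) = 5 × w(n-1), w(0) = 2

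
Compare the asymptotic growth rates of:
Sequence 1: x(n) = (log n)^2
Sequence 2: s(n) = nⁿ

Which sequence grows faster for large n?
Comparing growth rates:
Growth-rate hierarchy: log n ≺ any polynomial ≺ any exponential cⁿ (c>1) ≺ n! ≺ nⁿ.
super-exponential nⁿ dominates polylogarithmic (log n)^2 asymptotically.

s(n) grows faster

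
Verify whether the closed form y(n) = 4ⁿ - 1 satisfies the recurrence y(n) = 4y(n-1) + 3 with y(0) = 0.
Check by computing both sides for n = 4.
From the recurrence with y(0) = 0:
  y(0) = 0, y(1) = 3, y(2) = 15, y(3) = 63, y(4) = 255
  so the recurrence gives y(4) = 255.
From the proposed closed form y(n) = 4ⁿ - 1:
  y(4) = 255.
Both sides give 255 at n = 4, and the initial condition(s) match, so the closed form is consistent.

Yes, the closed form is correct.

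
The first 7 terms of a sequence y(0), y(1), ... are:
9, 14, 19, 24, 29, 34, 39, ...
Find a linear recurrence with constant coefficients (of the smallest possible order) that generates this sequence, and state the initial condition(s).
Look for the lowest-order linear relation among consecutive terms.
Observation: consecutive differences are constant (= 5).
Check at n=2: 1·14 + 5 = 19. ✓

y(n) = y(n-1) + 5, y(0) = 9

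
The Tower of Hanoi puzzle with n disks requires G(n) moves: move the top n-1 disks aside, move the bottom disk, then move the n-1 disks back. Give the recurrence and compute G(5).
Moving n disks = move the top n-1 disks aside (G(n-1) moves) + move the largest disk (1 move) + move the n-1 disks back on top (G(n-1) moves), so G(n) = 2G(n-1) + 1, with G(1) = 1 (a single disk takes one move).
First terms: 1, 3, 7, 15, 31, … — each is one less than a power of 2. Indeed G(n) + 1 = 2(G(n-1) + 1) with G(1) + 1 = 2, so G(n) + 1 = 2ⁿ and G(n) = 2ⁿ - 1.
Hence G(5) = 2^5 - 1 = 32 - 1 = 31.

G(n) = 2G(n-1) + 1, G(1) = 1; G(5) = 31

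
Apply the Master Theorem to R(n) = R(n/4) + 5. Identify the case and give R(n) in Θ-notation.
Master Theorem template: R(n) = a·R(n/b) + f(n).
Here: a=1, b=4, f(n)=5
Compute log_b(a) = log_4(1) = 0.
f(n) = 5 = Θ(1). Case 2: R(n) = Θ(log n).

Case 2: R(n) = Θ(log n)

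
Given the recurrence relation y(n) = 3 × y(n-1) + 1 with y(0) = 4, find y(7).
Computing step by step:
y(0) = 4
y(1) = 3 × 4 + 1 = 13
y(2) = 3 × 13 + 1 = 40
y(3) = 3 × 40 + 1 = 121
y(4) = 3 × 121 + 1 = 364
y(5) = 3 × 364 + 1 = 1093
y(6) = 3 × 1093 + 1 = 3280
y(7) = 3 × 3280 + 1 = 9841

9841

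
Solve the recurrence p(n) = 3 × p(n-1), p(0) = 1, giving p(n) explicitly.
Recurrence: p(n) = 3 × p(n-1), initial: p(0) = 1.
Each term is 3 times the previous, so this is geometric with ratio 3. After n steps: p(n) = p(0)·3ⁿ = 3ⁿ.

p(n) = 3ⁿ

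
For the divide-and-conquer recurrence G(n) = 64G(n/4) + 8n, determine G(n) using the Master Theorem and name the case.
Master Theorem template: G(n) = a·G(n/b) + f(n).
Here: a=64, b=4, f(n)=8n
Compute log_b(a) = log_4(64) = 3.
f(n) = 8n = O(n^(3-ε)) with ε = 2. Case 1: G(n) = Θ(n^log_b(a)) = Θ(n^3).

Case 1: G(n) = Θ(n^3)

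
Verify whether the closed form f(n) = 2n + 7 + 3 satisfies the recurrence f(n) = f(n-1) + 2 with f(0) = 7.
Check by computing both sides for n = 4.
From the recurrence with f(0) = 7:
  f(0) = 7, f(1) = 9, f(2) = 11, f(3) = 13, f(4) = 15
  so the recurrence gives f(4) = 15.
From the proposed closed form f(n) = 2n + 7 + 3:
  f(4) = 18.
The recurrence gives 15 but the closed form gives 18, so the closed form does not satisfy the recurrence.

No, the closed form is incorrect.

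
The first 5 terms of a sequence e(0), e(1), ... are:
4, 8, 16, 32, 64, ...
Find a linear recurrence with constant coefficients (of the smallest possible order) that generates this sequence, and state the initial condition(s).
Look for the lowest-order linear relation among consecutive terms.
Observation: each term is 2× the previous.
Check at n=2: 2·8 = 16. ✓

e(n) = 2 × e(n-1), e(0) = 4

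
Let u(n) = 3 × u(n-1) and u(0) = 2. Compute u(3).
Computing step by step:
u(0) = 2
u(1) = 3 × 2 = 6
u(2) = 3 × 6 = 18
u(3) = 3 × 18 = 54

54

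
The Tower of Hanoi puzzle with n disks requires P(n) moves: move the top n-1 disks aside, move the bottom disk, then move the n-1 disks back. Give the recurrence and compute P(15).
Moving n disks = move the top n-1 disks aside (P(n-1) moves) + move the largest disk (1 move) + move the n-1 disks back on top (P(n-1) moves), so P(n) = 2P(n-1) + 1, with P(1) = 1 (a single disk takes one move).
First terms: 1, 3, 7, 15, 31, 63, … — each is one less than a power of 2. Indeed P(n) + 1 = 2(P(n-1) + 1) with P(1) + 1 = 2, so P(n) + 1 = 2ⁿ and P(n) = 2ⁿ - 1.
Hence P(15) = 2^15 - 1 = 32768 - 1 = 32767.

P(n) = 2P(n-1) + 1, P(1) = 1; P(15) = 32767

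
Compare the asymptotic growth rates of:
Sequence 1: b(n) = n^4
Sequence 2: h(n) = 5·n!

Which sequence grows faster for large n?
Comparing growth rates:
Growth-rate hierarchy: log n ≺ any polynomial ≺ any exponential cⁿ (c>1) ≺ n! ≺ nⁿ.
factorial dominates polynomial degree 4 asymptotically.

h(n) grows faster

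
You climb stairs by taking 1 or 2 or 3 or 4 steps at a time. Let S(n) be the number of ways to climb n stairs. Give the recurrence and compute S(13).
Condition on the size of the last step (1 to 4): before it there were n-1, …, n-4 stairs climbed, and these cases are disjoint, so S(n) = S(n-1) + S(n-2) + S(n-3) + S(n-4) (order-4 linear recurrence).
Initial conditions by direct count (compositions of i into parts ≤ 4): S(1) = 1; S(2) = 2; S(3) = 4; S(4) = 8.
Iterating the recurrence: S(5) = 15, S(6) = 29, S(7) = 56, S(8) = 108, S(9) = 208, S(10) = 401, S(11) = 773, S(12) = 1490, S(13) = 2872.

S(n) = S(n-1) + S(n-2) + S(n-3) + S(n-4), S(1) = 1, S(2) = 2, S(3) = 4, S(4) = 8; S(13) = 2872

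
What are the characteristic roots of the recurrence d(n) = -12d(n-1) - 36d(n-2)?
Substitute d(n) = rⁿ and divide through by rⁿ⁻²: r² + 12r + 36 = 0
Factor: (r + 6)² = 0, so r = -6 (double root).
General solution: d(n) = (A + Bn)·(-6)ⁿ

Characteristic: r² + 12r + 36 = 0, Roots: r = -6 (double root)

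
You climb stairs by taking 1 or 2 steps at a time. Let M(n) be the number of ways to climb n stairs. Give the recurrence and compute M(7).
Condition on the size of the last step (1 to 2): before it there were n-1, …, n-2 stairs climbed, and these cases are disjoint, so M(n) = M(n-1) + M(n-2) (Fibonacci-type sequence).
Initial conditions by direct count (compositions of i into parts ≤ 2): M(1) = 1; M(2) = 2.
Iterating the recurrence: M(3) = 3, M(4) = 5, M(5) = 8, M(6) = 13, M(7) = 21.

M(n) = M(n-1) + M(n-2), M(1) = 1, M(2) = 2; M(7) = 21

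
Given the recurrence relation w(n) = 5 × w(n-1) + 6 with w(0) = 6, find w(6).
Computing step by step:
w(0) = 6
w(1) = 5 × 6 + 6 = 36
w(2) = 5 × 36 + 6 = 186
w(3) = 5 × 186 + 6 = 936
w(4) = 5 × 936 + 6 = 4686
w(5) = 5 × 4686 + 6 = 23436
w(6) = 5 × 23436 + 6 = 117186

117186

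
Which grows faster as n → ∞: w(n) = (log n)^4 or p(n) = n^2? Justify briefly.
Comparing growth rates:
Growth-rate hierarchy: log n ≺ any polynomial ≺ any exponential cⁿ (c>1) ≺ n! ≺ nⁿ.
polynomial degree 2 dominates polylogarithmic (log n)^4 asymptotically.

p(n) grows faster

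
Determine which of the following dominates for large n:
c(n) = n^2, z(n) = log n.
Comparing growth rates:
Growth-rate hierarchy: log n ≺ any polynomial ≺ any exponential cⁿ (c>1) ≺ n! ≺ nⁿ.
polynomial degree 2 dominates logarithmic asymptotically.

c(n) grows faster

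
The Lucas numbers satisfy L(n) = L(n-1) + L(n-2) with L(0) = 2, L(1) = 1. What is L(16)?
Computing the sequence terms:
2, 1, 3, 4, 7, 11, 18, 29, 47, 76, 123, 199, 322, 521, 843, 1364, 2207

2207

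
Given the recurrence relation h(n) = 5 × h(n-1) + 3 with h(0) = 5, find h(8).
Computing step by step:
h(0) = 5
h(1) = 5 × 5 + 3 = 28
h(2) = 5 × 28 + 3 = 143
h(3) = 5 × 143 + 3 = 718
h(4) = 5 × 718 + 3 = 3593
h(5) = 5 × 3593 + 3 = 17968
h(6) = 5 × 17968 + 3 = 89843
h(7) = 5 × 89843 + 3 = 449218
h(8) = 5 × 449218 + 3 = 2246093

2246093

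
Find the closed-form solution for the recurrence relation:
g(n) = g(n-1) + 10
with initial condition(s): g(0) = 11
Recurrence: g(n) = g(n-1) + 10, initial: g(0) = 11.
Each step adds 10, so g(n) = g(0) + 10n = 10n + 11.

g(n) = 10n + 11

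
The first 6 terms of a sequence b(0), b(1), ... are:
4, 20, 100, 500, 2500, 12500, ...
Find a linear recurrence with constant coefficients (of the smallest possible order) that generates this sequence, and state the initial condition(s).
Look for the lowest-order linear relation among consecutive terms.
Observation: each term is 5× the previous.
Check at n=2: 5·20 = 100. ✓

b(n) = 5 × b(n-1), b(0) = 4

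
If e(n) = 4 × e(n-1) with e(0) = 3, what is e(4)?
Computing step by step:
e(0) = 3
e(1) = 4 × 3 = 12
e(2) = 4 × 12 = 48
e(3) = 4 × 48 = 192
e(4) = 4 × 192 = 768

768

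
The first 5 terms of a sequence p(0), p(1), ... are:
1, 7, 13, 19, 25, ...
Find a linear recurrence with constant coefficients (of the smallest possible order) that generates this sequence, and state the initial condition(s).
Look for the lowest-order linear relation among consecutive terms.
Observation: consecutive differences are constant (= 6).
Check at n=2: 1·7 + 6 = 13. ✓

p(n) = p(n-1) + 6, p(0) = 1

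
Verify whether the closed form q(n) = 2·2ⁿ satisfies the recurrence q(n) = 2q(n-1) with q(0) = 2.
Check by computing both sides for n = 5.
From the recurrence with q(0) = 2:
  q(0) = 2, q(1) = 4, q(2) = 8, q(3) = 16, q(4) = 32, q(5) = 64
  so the recurrence gives q(5) = 64.
From the proposed closed form q(n) = 2·2ⁿ:
  q(5) = 64.
Both sides give 64 at n = 5, and the initial condition(s) match, so the closed form is consistent.

Yes, the closed form is correct.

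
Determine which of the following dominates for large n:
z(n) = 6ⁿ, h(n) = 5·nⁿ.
Comparing growth rates:
Growth-rate hierarchy: log n ≺ any polynomial ≺ any exponential cⁿ (c>1) ≺ n! ≺ nⁿ.
super-exponential nⁿ dominates exponential base 6 asymptotically.

h(n) grows faster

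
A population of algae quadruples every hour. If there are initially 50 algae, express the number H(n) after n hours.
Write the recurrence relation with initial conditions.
Each hour multiplies the count by 4, so the count after n hours depends only on the count after n-1 hours: H(n) = 4 × H(n-1). The starting count gives H(0) = 50.
Unrolling n times gives the closed form H(n) = 50 × 4ⁿ.

H(n) = 4 × H(n-1), H(0) = 50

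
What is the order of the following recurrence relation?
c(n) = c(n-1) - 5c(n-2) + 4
The order is the largest lag k for which c(n-k) appears. Here the deepest term is c(n-2) (the 4 term is non-homogeneous and does not affect the order), so the order is 2.

Order 2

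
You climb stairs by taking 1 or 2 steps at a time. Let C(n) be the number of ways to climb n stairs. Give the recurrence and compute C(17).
Condition on the size of the last step (1 to 2): before it there were n-1, …, n-2 stairs climbed, and these cases are disjoint, so C(n) = C(n-1) + C(n-2) (Fibonacci-type sequence).
Initial conditions by direct count (compositions of i into parts ≤ 2): C(1) = 1; C(2) = 2.
Iterating the recurrence: C(3) = 3, C(4) = 5, C(5) = 8, C(6) = 13, C(7) = 21, C(8) = 34, C(9) = 55, C(10) = 89, C(11) = 144, C(12) = 233, C(13) = 377, C(14) = 610, C(15) = 987, C(16) = 1597, C(17) = 2584.

C(n) = C(n-1) + C(n-2), C(1) = 1, C(2) = 2; C(17) = 2584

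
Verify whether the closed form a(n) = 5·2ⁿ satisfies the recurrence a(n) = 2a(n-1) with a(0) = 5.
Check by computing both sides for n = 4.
From the recurrence with a(0) = 5:
  a(0) = 5, a(1) = 10, a(2) = 20, a(3) = 40, a(4) = 80
  so the recurrence gives a(4) = 80.
From the proposed closed form a(n) = 5·2ⁿ:
  a(4) = 80.
Both sides give 80 at n = 4, and the initial condition(s) match, so the closed form is consistent.

Yes, the closed form is correct.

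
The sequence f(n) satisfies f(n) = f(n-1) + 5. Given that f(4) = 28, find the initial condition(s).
f(4) = f(0) + 4·5, so f(0) = 28 - 20 = 8.

f(0) = 8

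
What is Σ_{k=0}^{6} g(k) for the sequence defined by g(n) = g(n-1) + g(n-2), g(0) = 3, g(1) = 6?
Computing the sequence terms: 3, 6, 9, 15, 24, 39, 63
Adding these values together:

159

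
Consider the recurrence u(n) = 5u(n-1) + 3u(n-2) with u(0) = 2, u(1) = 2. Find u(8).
Computing the sequence terms:
2, 2, 16, 86, 478, 2648, 14674, 81314, 450592

450592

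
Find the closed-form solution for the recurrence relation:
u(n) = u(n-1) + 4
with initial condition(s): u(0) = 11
Recurrence: u(n) = u(n-1) + 4, initial: u(0) = 11.
Each step adds 4, so u(n) = u(0) + 4n = 4n + 11.

u(n) = 4n + 11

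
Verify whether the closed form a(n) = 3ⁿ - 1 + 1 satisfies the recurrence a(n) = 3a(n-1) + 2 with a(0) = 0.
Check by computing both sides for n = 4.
From the recurrence with a(0) = 0:
  a(0) = 0, a(1) = 2, a(2) = 8, a(3) = 26, a(4) = 80
  so the recurrence gives a(4) = 80.
From the proposed closed form a(n) = 3ⁿ - 1 + 1:
  a(4) = 81.
The recurrence gives 80 but the closed form gives 81, so the closed form does not satisfy the recurrence.

No, the closed form is incorrect.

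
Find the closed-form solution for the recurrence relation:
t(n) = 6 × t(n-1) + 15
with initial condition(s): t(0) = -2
Recurrence: t(n) = 6 × t(n-1) + 15, initial: t(0) = -2.
Try t(n) = A·6ⁿ + C. Substituting: A·6ⁿ + C = 6(A·6ⁿ⁻¹ + C) + 15 = A·6ⁿ + 6C + 15, so C = 6C + 15, giving C = -3. Then t(0) = A - 3 = -2 gives A = 1.

t(n) = 6ⁿ - 3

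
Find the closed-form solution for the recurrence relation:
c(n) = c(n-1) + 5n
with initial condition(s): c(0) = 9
Recurrence: c(n) = c(n-1) + 5n, initial: c(0) = 9.
Telescoping: c(n) = c(0) + 5·Σᵢ₌₁ⁿ i = 9 + 5·n(n+1)/2.

c(n) = 5·n(n+1)/2 + 9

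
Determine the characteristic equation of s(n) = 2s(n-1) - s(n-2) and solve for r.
Substitute s(n) = rⁿ and divide through by rⁿ⁻²: r² - 2r + 1 = 0
Factor: (r - 1)² = 0, so r = 1 (double root).
General solution: s(n) = (A + Bn)·1ⁿ

Characteristic: r² - 2r + 1 = 0, Roots: r = 1 (double root)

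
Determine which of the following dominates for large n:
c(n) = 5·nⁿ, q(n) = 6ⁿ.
Comparing growth rates:
Growth-rate hierarchy: log n ≺ any polynomial ≺ any exponential cⁿ (c>1) ≺ n! ≺ nⁿ.
super-exponential nⁿ dominates exponential base 6 asymptotically.

c(n) grows faster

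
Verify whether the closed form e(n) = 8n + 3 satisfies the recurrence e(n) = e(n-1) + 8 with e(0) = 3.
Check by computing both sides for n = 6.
From the recurrence with e(0) = 3:
  e(0) = 3, e(1) = 11, e(2) = 19, e(3) = 27, e(4) = 35, e(5) = 43, e(6) = 51
  so the recurrence gives e(6) = 51.
From the proposed closed form e(n) = 8n + 3:
  e(6) = 51.
Both sides give 51 at n = 6, and the initial condition(s) match, so the closed form is consistent.

Yes, the closed form is correct.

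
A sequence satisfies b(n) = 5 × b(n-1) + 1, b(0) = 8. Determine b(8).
Computing step by step:
b(0) = 8
b(1) = 5 × 8 + 1 = 41
b(2) = 5 × 41 + 1 = 206
b(3) = 5 × 206 + 1 = 1031
b(4) = 5 × 1031 + 1 = 5156
b(5) = 5 × 5156 + 1 = 25781
b(6) = 5 × 25781 + 1 = 128906
b(7) = 5 × 128906 + 1 = 644531
b(8) = 5 × 644531 + 1 = 3222656

3222656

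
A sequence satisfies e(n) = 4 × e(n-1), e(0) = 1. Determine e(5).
Computing step by step:
e(0) = 1
e(1) = 4 × 1 = 4
e(2) = 4 × 4 = 16
e(3) = 4 × 16 = 64
e(4) = 4 × 64 = 256
e(5) = 4 × 256 = 1024

1024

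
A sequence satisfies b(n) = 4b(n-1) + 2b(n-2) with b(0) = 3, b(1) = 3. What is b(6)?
Computing the sequence terms:
3, 3, 18, 78, 348, 1548, 6888

6888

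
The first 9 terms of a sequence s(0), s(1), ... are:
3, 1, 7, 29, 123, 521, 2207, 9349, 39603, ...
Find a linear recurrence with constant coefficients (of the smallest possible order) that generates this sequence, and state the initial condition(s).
Look for the lowest-order linear relation among consecutive terms.
Observation: s(n) - 4·s(n-1) - (1)·s(n-2) = 0 holds for the shown terms, and no order-1 relation s(n) = α·s(n-1) + β fits.
Check at n=3: 4·7 + (1)·1 = 29. ✓

s(n) = 4s(n-1) + s(n-2), s(0) = 3, s(1) = 1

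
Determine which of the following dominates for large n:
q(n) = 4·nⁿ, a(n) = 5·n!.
Comparing growth rates:
Growth-rate hierarchy: log n ≺ any polynomial ≺ any exponential cⁿ (c>1) ≺ n! ≺ nⁿ.
super-exponential nⁿ dominates factorial asymptotically.

q(n) grows faster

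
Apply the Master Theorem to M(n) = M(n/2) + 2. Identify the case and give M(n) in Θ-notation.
Master Theorem template: M(n) = a·M(n/b) + f(n).
Here: a=1, b=2, f(n)=2
Compute log_b(a) = log_2(1) = 0.
f(n) = 2 = Θ(1). Case 2: M(n) = Θ(log n).

Case 2: M(n) = Θ(log n)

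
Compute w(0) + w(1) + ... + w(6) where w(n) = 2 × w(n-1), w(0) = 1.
Computing the sequence terms: 1, 2, 4, 8, 16, 32, 64
Adding these values together:

127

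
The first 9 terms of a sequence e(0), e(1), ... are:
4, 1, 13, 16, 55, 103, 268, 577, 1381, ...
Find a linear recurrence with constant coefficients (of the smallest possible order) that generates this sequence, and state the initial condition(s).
Look for the lowest-order linear relation among consecutive terms.
Observation: e(n) - 1·e(n-1) - (3)·e(n-2) = 0 holds for the shown terms, and no order-1 relation e(n) = α·e(n-1) + β fits.
Check at n=3: 1·13 + (3)·1 = 16. ✓

e(n) = e(n-1) + 3e(n-2), e(0) = 4, e(1) = 1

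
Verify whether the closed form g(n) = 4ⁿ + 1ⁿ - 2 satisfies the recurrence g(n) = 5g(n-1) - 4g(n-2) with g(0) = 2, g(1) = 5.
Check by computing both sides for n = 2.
From the recurrence with g(0) = 2, g(1) = 5:
  g(0) = 2, g(1) = 5, g(2) = 17
  so the recurrence gives g(2) = 17.
From the proposed closed form g(n) = 4ⁿ + 1ⁿ - 2:
  g(2) = 15.
The recurrence gives 17 but the closed form gives 15, so the closed form does not satisfy the recurrence.

No, the closed form is incorrect.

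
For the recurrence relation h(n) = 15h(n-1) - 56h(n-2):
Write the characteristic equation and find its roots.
Substitute h(n) = rⁿ and divide through by rⁿ⁻²: r² - 15r + 56 = 0
Factor: (r - 7)(r - 8) = 0, so r = 7, 8.
General solution: h(n) = A·7ⁿ + B·8ⁿ

Characteristic: r² - 15r + 56 = 0, Roots: r = 7, 8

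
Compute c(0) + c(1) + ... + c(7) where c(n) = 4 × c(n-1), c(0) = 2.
Computing the sequence terms: 2, 8, 32, 128, 512, 2048, 8192, 32768
Adding these values together:

43690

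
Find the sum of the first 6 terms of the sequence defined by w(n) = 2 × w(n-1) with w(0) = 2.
Computing the sequence terms: 2, 4, 8, 16, 32, 64
Adding these values together:

126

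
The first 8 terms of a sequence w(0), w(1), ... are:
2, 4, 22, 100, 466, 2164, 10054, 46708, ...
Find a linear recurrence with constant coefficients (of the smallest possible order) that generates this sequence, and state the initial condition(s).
Look for the lowest-order linear relation among consecutive terms.
Observation: w(n) - 4·w(n-1) - (3)·w(n-2) = 0 holds for the shown terms, and no order-1 relation w(n) = α·w(n-1) + β fits.
Check at n=3: 4·22 + (3)·4 = 100. ✓

w(n) = 4w(n-1) + 3w(n-2), w(0) = 2, w(1) = 4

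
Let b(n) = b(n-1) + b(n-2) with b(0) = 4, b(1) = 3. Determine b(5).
Computing the sequence terms:
4, 3, 7, 10, 17, 27

27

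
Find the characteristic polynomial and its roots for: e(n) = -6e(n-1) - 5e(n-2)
Substitute e(n) = rⁿ and divide through by rⁿ⁻²: r² + 6r + 5 = 0
Factor: (r + 1)(r + 5) = 0, so r = -1, -5.
General solution: e(n) = A·(-1)ⁿ + B·(-5)ⁿ

Characteristic: r² + 6r + 5 = 0, Roots: r = -1, -5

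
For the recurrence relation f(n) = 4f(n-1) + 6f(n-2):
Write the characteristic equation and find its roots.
Substitute f(n) = rⁿ and divide through by rⁿ⁻²: r² - 4r - 6 = 0
Discriminant: 4² + 4·6 = 40, not a perfect square, so by the quadratic formula r = (4 ± √40)/2.
General solution: f(n) = A·r₁ⁿ + B·r₂ⁿ where r₁,r₂ = (4 ± √40)/2

Characteristic: r² - 4r - 6 = 0, Roots: r = (4 ± √40)/2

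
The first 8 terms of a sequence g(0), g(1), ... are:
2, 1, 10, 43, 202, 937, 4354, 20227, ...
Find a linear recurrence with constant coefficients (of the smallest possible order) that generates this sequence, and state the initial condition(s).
Look for the lowest-order linear relation among consecutive terms.
Observation: g(n) - 4·g(n-1) - (3)·g(n-2) = 0 holds for the shown terms, and no order-1 relation g(n) = α·g(n-1) + β fits.
Check at n=3: 4·10 + (3)·1 = 43. ✓

g(n) = 4g(n-1) + 3g(n-2), g(0) = 2, g(1) = 1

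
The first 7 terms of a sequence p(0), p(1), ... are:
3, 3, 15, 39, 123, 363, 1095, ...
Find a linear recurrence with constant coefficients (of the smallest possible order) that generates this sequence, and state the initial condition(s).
Look for the lowest-order linear relation among consecutive terms.
Observation: p(n) - 2·p(n-1) - (3)·p(n-2) = 0 holds for the shown terms, and no order-1 relation p(n) = α·p(n-1) + β fits.
Check at n=3: 2·15 + (3)·3 = 39. ✓

p(n) = 2p(n-1) + 3p(n-2), p(0) = 3, p(1) = 3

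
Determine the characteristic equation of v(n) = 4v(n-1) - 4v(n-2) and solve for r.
Substitute v(n) = rⁿ and divide through by rⁿ⁻²: r² - 4r + 4 = 0
Factor: (r - 2)² = 0, so r = 2 (double root).
General solution: v(n) = (A + Bn)·2ⁿ

Characteristic: r² - 4r + 4 = 0, Roots: r = 2 (double root)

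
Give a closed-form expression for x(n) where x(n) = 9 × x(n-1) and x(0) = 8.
Recurrence: x(n) = 9 × x(n-1), initial: x(0) = 8.
Each term is 9 times the previous, so this is geometric with ratio 9. After n steps: x(n) = x(0)·9ⁿ = 8·9ⁿ.

x(n) = 8·9ⁿ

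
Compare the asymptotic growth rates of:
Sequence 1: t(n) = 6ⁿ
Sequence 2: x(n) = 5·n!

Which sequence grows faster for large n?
Comparing growth rates:
Growth-rate hierarchy: log n ≺ any polynomial ≺ any exponential cⁿ (c>1) ≺ n! ≺ nⁿ.
factorial dominates exponential base 6 asymptotically.

x(n) grows faster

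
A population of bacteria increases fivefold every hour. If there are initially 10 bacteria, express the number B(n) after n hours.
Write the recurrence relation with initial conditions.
Each hour multiplies the count by 5, so the count after n hours depends only on the count after n-1 hours: B(n) = 5 × B(n-1). The starting count gives B(0) = 10.
Unrolling n times gives the closed form B(n) = 10 × 5ⁿ.

B(n) = 5 × B(n-1), B(0) = 10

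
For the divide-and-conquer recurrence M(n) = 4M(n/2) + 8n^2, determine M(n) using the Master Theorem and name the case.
Master Theorem template: M(n) = a·M(n/b) + f(n).
Here: a=4, b=2, f(n)=8n^2
Compute log_b(a) = log_2(4) = 2.
f(n) = 8n^2 = Θ(n^2). Case 2: M(n) = Θ(n^2 log n).

Case 2: M(n) = Θ(n^2 log n)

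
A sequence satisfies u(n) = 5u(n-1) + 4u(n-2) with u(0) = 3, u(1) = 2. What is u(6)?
Computing the sequence terms:
3, 2, 22, 118, 678, 3862, 22022

22022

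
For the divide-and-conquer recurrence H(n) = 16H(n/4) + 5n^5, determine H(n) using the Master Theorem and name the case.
Master Theorem template: H(n) = a·H(n/b) + f(n).
Here: a=16, b=4, f(n)=5n^5
Compute log_b(a) = log_4(16) = 2.
f(n) = 5n^5 = Ω(n^(2+ε)) with ε = 3, and the regularity condition holds (a·f(n/b) = (a/b^5)·f(n) with a/b^5 = 4^-3 < 1). Case 3: H(n) = Θ(f(n)) = Θ(n^5).

Case 3: H(n) = Θ(n^5)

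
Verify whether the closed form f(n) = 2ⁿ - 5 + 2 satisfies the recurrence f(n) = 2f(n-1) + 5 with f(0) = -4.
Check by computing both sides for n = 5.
From the recurrence with f(0) = -4:
  f(0) = -4, f(1) = -3, f(2) = -1, f(3) = 3, f(4) = 11, f(5) = 27
  so the recurrence gives f(5) = 27.
From the proposed closed form f(n) = 2ⁿ - 5 + 2:
  f(5) = 29.
The recurrence gives 27 but the closed form gives 29, so the closed form does not satisfy the recurrence.

No, the closed form is incorrect.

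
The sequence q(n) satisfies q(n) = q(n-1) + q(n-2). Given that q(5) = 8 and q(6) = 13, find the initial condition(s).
Work backwards using q(k) = q(k+2) - q(k+1):
q(4) = q(6) - q(5) = 13 - 8 = 5
q(3) = q(5) - q(4) = 8 - 5 = 3
q(2) = q(4) - q(3) = 5 - 3 = 2
q(1) = q(3) - q(2) = 3 - 2 = 1
q(0) = q(2) - q(1) = 2 - 1 = 1

q(0) = 1, q(1) = 1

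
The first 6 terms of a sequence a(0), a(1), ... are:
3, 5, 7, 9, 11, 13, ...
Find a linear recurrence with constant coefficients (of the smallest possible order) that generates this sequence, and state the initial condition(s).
Look for the lowest-order linear relation among consecutive terms.
Observation: consecutive differences are constant (= 2).
Check at n=2: 1·5 + 2 = 7. ✓

a(n) = a(n-1) + 2, a(0) = 3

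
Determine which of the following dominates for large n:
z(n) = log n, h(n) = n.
Comparing growth rates:
Growth-rate hierarchy: log n ≺ any polynomial ≺ any exponential cⁿ (c>1) ≺ n! ≺ nⁿ.
polynomial degree 1 dominates logarithmic asymptotically.

h(n) grows faster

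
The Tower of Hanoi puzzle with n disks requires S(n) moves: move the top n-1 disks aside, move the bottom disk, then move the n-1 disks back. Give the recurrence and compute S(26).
Moving n disks = move the top n-1 disks aside (S(n-1) moves) + move the largest disk (1 move) + move the n-1 disks back on top (S(n-1) moves), so S(n) = 2S(n-1) + 1, with S(1) = 1 (a single disk takes one move).
First terms: 1, 3, 7, 15, 31, 63, … — each is one less than a power of 2. Indeed S(n) + 1 = 2(S(n-1) + 1) with S(1) + 1 = 2, so S(n) + 1 = 2ⁿ and S(n) = 2ⁿ - 1.
Hence S(26) = 2^26 - 1 = 67108864 - 1 = 67108863.

S(n) = 2S(n-1) + 1, S(1) = 1; S(26) = 67108863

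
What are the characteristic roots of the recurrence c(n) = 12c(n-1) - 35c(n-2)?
Substitute c(n) = rⁿ and divide through by rⁿ⁻²: r² - 12r + 35 = 0
Factor: (r - 7)(r - 5) = 0, so r = 7, 5.
General solution: c(n) = A·7ⁿ + B·5ⁿ

Characteristic: r² - 12r + 35 = 0, Roots: r = 7, 5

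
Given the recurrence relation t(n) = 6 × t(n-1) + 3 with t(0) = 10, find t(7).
Computing step by step:
t(0) = 10
t(1) = 6 × 10 + 3 = 63
t(2) = 6 × 63 + 3 = 381
t(3) = 6 × 381 + 3 = 2289
t(4) = 6 × 2289 + 3 = 13737
t(5) = 6 × 13737 + 3 = 82425
t(6) = 6 × 82425 + 3 = 494553
t(7) = 6 × 494553 + 3 = 2967321

2967321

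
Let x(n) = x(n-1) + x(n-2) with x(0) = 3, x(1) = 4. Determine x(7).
Computing the sequence terms:
3, 4, 7, 11, 18, 29, 47, 76

76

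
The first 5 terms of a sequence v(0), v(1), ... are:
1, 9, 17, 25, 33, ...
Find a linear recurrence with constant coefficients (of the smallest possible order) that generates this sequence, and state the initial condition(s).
Look for the lowest-order linear relation among consecutive terms.
Observation: consecutive differences are constant (= 8).
Check at n=2: 1·9 + 8 = 17. ✓

v(n) = v(n-1) + 8, v(0) = 1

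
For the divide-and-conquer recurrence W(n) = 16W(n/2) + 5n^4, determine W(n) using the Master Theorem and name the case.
Master Theorem template: W(n) = a·W(n/b) + f(n).
Here: a=16, b=2, f(n)=5n^4
Compute log_b(a) = log_2(16) = 4.
f(n) = 5n^4 = Θ(n^4). Case 2: W(n) = Θ(n^4 log n).

Case 2: W(n) = Θ(n^4 log n)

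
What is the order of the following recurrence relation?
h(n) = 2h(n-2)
The order is the largest lag k for which h(n-k) appears. Here the deepest term is h(n-2), so the order is 2.

Order 2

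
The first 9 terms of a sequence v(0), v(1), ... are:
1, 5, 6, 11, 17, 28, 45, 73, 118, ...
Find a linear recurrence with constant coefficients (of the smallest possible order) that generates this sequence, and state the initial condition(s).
Look for the lowest-order linear relation among consecutive terms.
Observation: v(n) - 1·v(n-1) - (1)·v(n-2) = 0 holds for the shown terms, and no order-1 relation v(n) = α·v(n-1) + β fits.
Check at n=3: 1·6 + (1)·5 = 11. ✓

v(n) = v(n-1) + v(n-2), v(0) = 1, v(1) = 5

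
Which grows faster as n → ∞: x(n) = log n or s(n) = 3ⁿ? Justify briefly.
Comparing growth rates:
Growth-rate hierarchy: log n ≺ any polynomial ≺ any exponential cⁿ (c>1) ≺ n! ≺ nⁿ.
exponential base 3 dominates logarithmic asymptotically.

s(n) grows faster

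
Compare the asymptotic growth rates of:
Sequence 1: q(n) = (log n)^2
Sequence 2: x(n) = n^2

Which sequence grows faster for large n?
Comparing growth rates:
Growth-rate hierarchy: log n ≺ any polynomial ≺ any exponential cⁿ (c>1) ≺ n! ≺ nⁿ.
polynomial degree 2 dominates polylogarithmic (log n)^2 asymptotically.

x(n) grows faster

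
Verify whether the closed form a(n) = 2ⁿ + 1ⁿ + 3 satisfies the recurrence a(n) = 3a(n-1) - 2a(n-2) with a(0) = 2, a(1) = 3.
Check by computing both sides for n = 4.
From the recurrence with a(0) = 2, a(1) = 3:
  a(0) = 2, a(1) = 3, a(2) = 5, a(3) = 9, a(4) = 17
  so the recurrence gives a(4) = 17.
From the proposed closed form a(n) = 2ⁿ + 1ⁿ + 3:
  a(4) = 20.
The recurrence gives 17 but the closed form gives 20, so the closed form does not satisfy the recurrence.

No, the closed form is incorrect.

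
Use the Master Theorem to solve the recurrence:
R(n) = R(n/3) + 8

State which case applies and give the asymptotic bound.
Master Theorem template: R(n) = a·R(n/b) + f(n).
Here: a=1, b=3, f(n)=8
Compute log_b(a) = log_3(1) = 0.
f(n) = 8 = Θ(1). Case 2: R(n) = Θ(log n).

Case 2: R(n) = Θ(log n)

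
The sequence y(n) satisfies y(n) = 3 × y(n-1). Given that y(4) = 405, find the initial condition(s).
In general y(n) = 3ⁿ · y(0). At n = 4: y(0) = y(4) / 3^4 = 405 / 81 = 5.

y(0) = 5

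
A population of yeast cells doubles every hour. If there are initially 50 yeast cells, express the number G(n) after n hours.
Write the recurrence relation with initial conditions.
Each hour multiplies the count by 2, so the count after n hours depends only on the count after n-1 hours: G(n) = 2 × G(n-1). The starting count gives G(0) = 50.
Unrolling n times gives the closed form G(n) = 50 × 2ⁿ.

G(n) = 2 × G(n-1), G(0) = 50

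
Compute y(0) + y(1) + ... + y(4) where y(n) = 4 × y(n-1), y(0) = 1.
Computing the sequence terms: 1, 4, 16, 64, 256
Adding these values together:

341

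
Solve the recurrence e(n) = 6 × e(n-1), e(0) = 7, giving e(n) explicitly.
Recurrence: e(n) = 6 × e(n-1), initial: e(0) = 7.
Each term is 6 times the previous, so this is geometric with ratio 6. After n steps: e(n) = e(0)·6ⁿ = 7·6ⁿ.

e(n) = 7·6ⁿ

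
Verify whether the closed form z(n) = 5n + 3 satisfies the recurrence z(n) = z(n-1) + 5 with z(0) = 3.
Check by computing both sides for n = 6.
From the recurrence with z(0) = 3:
  z(0) = 3, z(1) = 8, z(2) = 13, z(3) = 18, z(4) = 23, z(5) = 28, z(6) = 33
  so the recurrence gives z(6) = 33.
From the proposed closed form z(n) = 5n + 3:
  z(6) = 33.
Both sides give 33 at n = 6, and the initial condition(s) match, so the closed form is consistent.

Yes, the closed form is correct.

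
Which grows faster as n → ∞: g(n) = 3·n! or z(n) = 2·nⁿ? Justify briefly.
Comparing growth rates:
Growth-rate hierarchy: log n ≺ any polynomial ≺ any exponential cⁿ (c>1) ≺ n! ≺ nⁿ.
super-exponential nⁿ dominates factorial asymptotically.

z(n) grows faster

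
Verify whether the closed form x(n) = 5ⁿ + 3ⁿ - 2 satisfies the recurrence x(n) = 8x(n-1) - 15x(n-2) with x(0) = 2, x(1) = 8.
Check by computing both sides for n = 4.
From the recurrence with x(0) = 2, x(1) = 8:
  x(0) = 2, x(1) = 8, x(2) = 34, x(3) = 152, x(4) = 706
  so the recurrence gives x(4) = 706.
From the proposed closed form x(n) = 5ⁿ + 3ⁿ - 2:
  x(4) = 704.
The recurrence gives 706 but the closed form gives 704, so the closed form does not satisfy the recurrence.

No, the closed form is incorrect.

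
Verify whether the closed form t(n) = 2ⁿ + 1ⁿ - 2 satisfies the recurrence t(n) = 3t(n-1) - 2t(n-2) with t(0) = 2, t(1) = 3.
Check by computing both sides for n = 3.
From the recurrence with t(0) = 2, t(1) = 3:
  t(0) = 2, t(1) = 3, t(2) = 5, t(3) = 9
  so the recurrence gives t(3) = 9.
From the proposed closed form t(n) = 2ⁿ + 1ⁿ - 2:
  t(3) = 7.
The recurrence gives 9 but the closed form gives 7, so the closed form does not satisfy the recurrence.

No, the closed form is incorrect.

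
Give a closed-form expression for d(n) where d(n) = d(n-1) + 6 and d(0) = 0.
Recurrence: d(n) = d(n-1) + 6, initial: d(0) = 0.
Each step adds 6, so d(n) = d(0) + 6n = 6n.

d(n) = 6n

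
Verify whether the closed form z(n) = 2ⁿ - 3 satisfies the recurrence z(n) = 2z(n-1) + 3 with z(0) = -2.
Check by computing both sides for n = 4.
From the recurrence with z(0) = -2:
  z(0) = -2, z(1) = -1, z(2) = 1, z(3) = 5, z(4) = 13
  so the recurrence gives z(4) = 13.
From the proposed closed form z(n) = 2ⁿ - 3:
  z(4) = 13.
Both sides give 13 at n = 4, and the initial condition(s) match, so the closed form is consistent.

Yes, the closed form is correct.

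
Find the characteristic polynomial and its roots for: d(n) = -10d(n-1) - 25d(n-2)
Substitute d(n) = rⁿ and divide through by rⁿ⁻²: r² + 10r + 25 = 0
Factor: (r + 5)² = 0, so r = -5 (double root).
General solution: d(n) = (A + Bn)·(-5)ⁿ

Characteristic: r² + 10r + 25 = 0, Roots: r = -5 (double root)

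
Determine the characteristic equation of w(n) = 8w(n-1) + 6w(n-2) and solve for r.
Substitute w(n) = rⁿ and divide through by rⁿ⁻²: r² - 8r - 6 = 0
Discriminant: 8² + 4·6 = 88, not a perfect square, so by the quadratic formula r = (8 ± √88)/2.
General solution: w(n) = A·r₁ⁿ + B·r₂ⁿ where r₁,r₂ = (8 ± √88)/2

Characteristic: r² - 8r - 6 = 0, Roots: r = (8 ± √88)/2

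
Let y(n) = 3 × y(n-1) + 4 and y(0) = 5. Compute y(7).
Computing step by step:
y(0) = 5
y(1) = 3 × 5 + 4 = 19
y(2) = 3 × 19 + 4 = 61
y(3) = 3 × 61 + 4 = 187
y(4) = 3 × 187 + 4 = 565
y(5) = 3 × 565 + 4 = 1699
y(6) = 3 × 1699 + 4 = 5101
y(7) = 3 × 5101 + 4 = 15307

15307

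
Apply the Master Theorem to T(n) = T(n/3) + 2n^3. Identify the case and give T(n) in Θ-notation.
Master Theorem template: T(n) = a·T(n/b) + f(n).
Here: a=1, b=3, f(n)=2n^3
Compute log_b(a) = log_3(1) = 0.
f(n) = 2n^3 = Ω(n^(0+ε)) with ε = 3, and the regularity condition holds (a·f(n/b) = (a/b^3)·f(n) with a/b^3 = 3^-3 < 1). Case 3: T(n) = Θ(f(n)) = Θ(n^3).

Case 3: T(n) = Θ(n^3)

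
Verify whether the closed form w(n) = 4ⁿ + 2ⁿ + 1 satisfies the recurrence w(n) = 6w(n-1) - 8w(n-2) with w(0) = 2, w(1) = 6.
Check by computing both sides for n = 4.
From the recurrence with w(0) = 2, w(1) = 6:
  w(0) = 2, w(1) = 6, w(2) = 20, w(3) = 72, w(4) = 272
  so the recurrence gives w(4) = 272.
From the proposed closed form w(n) = 4ⁿ + 2ⁿ + 1:
  w(4) = 273.
The recurrence gives 272 but the closed form gives 273, so the closed form does not satisfy the recurrence.

No, the closed form is incorrect.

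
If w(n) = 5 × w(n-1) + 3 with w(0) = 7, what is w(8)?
Computing step by step:
w(0) = 7
w(1) = 5 × 7 + 3 = 38
w(2) = 5 × 38 + 3 = 193
w(3) = 5 × 193 + 3 = 968
w(4) = 5 × 968 + 3 = 4843
w(5) = 5 × 4843 + 3 = 24218
w(6) = 5 × 24218 + 3 = 121093
w(7) = 5 × 121093 + 3 = 605468
w(8) = 5 × 605468 + 3 = 3027343

3027343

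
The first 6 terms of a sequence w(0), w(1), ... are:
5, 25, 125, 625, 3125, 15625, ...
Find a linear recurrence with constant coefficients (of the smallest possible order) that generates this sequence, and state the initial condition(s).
Look for the lowest-order linear relation among consecutive terms.
Observation: each term is 5× the previous.
Check at n=2: 5·25 = 125. ✓

w(n) = 5 × w(n-1), w(0) = 5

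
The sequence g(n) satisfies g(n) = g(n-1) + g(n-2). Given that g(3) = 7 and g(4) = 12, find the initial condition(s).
Work backwards using g(k) = g(k+2) - g(k+1):
g(2) = g(4) - g(3) = 12 - 7 = 5
g(1) = g(3) - g(2) = 7 - 5 = 2
g(0) = g(2) - g(1) = 5 - 2 = 3

g(0) = 3, g(1) = 2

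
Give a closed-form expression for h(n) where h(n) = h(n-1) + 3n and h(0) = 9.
Recurrence: h(n) = h(n-1) + 3n, initial: h(0) = 9.
Telescoping: h(n) = h(0) + 3·Σᵢ₌₁ⁿ i = 9 + 3·n(n+1)/2.

h(n) = 3·n(n+1)/2 + 9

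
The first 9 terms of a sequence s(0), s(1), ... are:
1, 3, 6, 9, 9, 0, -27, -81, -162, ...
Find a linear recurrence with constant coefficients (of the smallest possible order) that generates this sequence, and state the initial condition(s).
Look for the lowest-order linear relation among consecutive terms.
Observation: s(n) - 3·s(n-1) - (-3)·s(n-2) = 0 holds for the shown terms, and no order-1 relation s(n) = α·s(n-1) + β fits.
Check at n=3: 3·6 + (-3)·3 = 9. ✓

s(n) = 3s(n-1) - 3s(n-2), s(0) = 1, s(1) = 3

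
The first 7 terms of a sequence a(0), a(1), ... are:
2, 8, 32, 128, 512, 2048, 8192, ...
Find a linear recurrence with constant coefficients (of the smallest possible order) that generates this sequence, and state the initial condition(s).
Look for the lowest-order linear relation among consecutive terms.
Observation: each term is 4× the previous.
Check at n=2: 4·8 = 32. ✓

a(n) = 4 × a(n-1), a(0) = 2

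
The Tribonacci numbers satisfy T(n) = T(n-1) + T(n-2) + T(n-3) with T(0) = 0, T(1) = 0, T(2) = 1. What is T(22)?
Computing the sequence terms:
0, 0, 1, 1, 2, 4, 7, 13, 24, 44, 81, 149, 274, 504, 927, 1705, 3136, 5768, 10609, 19513, 35890, 66012, 121415

121415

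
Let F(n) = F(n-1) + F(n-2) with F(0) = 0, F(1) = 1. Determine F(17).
Computing the sequence terms:
0, 1, 1, 2, 3, 5, 8, 13, 21, 34, 55, 89, 144, 233, 377, 610, 987, 1597

1597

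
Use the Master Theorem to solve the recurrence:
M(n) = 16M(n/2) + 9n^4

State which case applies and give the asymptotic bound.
Master Theorem template: M(n) = a·M(n/b) + f(n).
Here: a=16, b=2, f(n)=9n^4
Compute log_b(a) = log_2(16) = 4.
f(n) = 9n^4 = Θ(n^4). Case 2: M(n) = Θ(n^4 log n).

Case 2: M(n) = Θ(n^4 log n)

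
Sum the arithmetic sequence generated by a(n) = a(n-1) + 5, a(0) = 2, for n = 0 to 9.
Computing the sequence terms: 2, 7, 12, 17, 22, 27, 32, 37, 42, 47
Adding these values together:

245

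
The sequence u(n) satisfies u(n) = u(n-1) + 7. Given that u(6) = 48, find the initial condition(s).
u(6) = u(0) + 6·7, so u(0) = 48 - 42 = 6.

u(0) = 6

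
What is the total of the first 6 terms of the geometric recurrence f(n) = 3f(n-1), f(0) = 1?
Computing the sequence terms: 1, 3, 9, 27, 81, 243
Adding these values together:

364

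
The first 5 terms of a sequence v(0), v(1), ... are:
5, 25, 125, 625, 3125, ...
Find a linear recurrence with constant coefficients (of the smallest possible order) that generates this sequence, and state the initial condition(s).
Look for the lowest-order linear relation among consecutive terms.
Observation: each term is 5× the previous.
Check at n=2: 5·25 = 125. ✓

v(n) = 5 × v(n-1), v(0) = 5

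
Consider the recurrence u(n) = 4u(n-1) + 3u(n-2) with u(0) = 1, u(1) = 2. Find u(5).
Computing the sequence terms:
1, 2, 11, 50, 233, 1082

1082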